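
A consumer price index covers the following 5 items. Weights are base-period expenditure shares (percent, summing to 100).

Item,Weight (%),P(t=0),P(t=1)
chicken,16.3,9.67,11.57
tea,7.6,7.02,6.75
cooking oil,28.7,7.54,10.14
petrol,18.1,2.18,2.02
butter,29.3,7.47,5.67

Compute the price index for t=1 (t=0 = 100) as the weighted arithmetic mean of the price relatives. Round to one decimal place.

chicken: 16.3 × (11.57/9.67) = 16.3 × 1.196484 = 19.5027
tea: 7.6 × (6.75/7.02) = 7.6 × 0.961538 = 7.3077
cooking oil: 28.7 × (10.14/7.54) = 28.7 × 1.344828 = 38.5966
petrol: 18.1 × (2.02/2.18) = 18.1 × 0.926606 = 16.7716
butter: 29.3 × (5.67/7.47) = 29.3 × 0.759036 = 22.2398
Index = Σ wᵢ·(p₁ᵢ/p₀ᵢ) = 19.5027 + 7.3077 + 38.5966 + 16.7716 + 22.2398 = 104.4183

104.4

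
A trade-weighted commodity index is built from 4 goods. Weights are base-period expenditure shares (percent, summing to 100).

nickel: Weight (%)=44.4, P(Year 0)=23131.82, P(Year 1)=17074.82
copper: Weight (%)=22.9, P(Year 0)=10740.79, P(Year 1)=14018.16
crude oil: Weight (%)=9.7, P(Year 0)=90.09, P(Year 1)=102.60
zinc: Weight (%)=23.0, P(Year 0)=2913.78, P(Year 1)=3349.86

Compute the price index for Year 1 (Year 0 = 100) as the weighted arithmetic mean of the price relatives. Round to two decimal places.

100.15

nickel: 44.4 × (17074.82/23131.82) = 44.4 × 0.738153 = 32.7740
copper: 22.9 × (14018.16/10740.79) = 22.9 × 1.305133 = 29.8875
crude oil: 9.7 × (102.60/90.09) = 9.7 × 1.138861 = 11.0470
zinc: 23.0 × (3349.86/2913.78) = 23.0 × 1.149661 = 26.4422
Index = Σ wᵢ·(p₁ᵢ/p₀ᵢ) = 32.7740 + 29.8875 + 11.0470 + 26.4422 = 100.1507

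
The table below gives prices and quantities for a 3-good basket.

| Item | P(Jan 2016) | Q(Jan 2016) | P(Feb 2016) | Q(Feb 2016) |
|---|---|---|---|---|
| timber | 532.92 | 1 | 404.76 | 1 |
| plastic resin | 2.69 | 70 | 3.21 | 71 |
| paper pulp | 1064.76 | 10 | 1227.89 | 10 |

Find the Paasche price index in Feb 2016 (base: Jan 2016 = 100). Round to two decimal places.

Paasche price index uses current-period quantities as weights.
ΣP(Feb 2016)·Q(Feb 2016) = 404.76×1 + 3.21×71 + 1227.89×10 = 404.76 + 227.91 + 12278.9 = 12911.57
ΣP(Jan 2016)·Q(Feb 2016) = 532.92×1 + 2.69×71 + 1064.76×10 = 532.92 + 190.99 + 10647.6 = 11371.51
Index = 12911.57 / 11371.51 × 100 = 113.5431

113.54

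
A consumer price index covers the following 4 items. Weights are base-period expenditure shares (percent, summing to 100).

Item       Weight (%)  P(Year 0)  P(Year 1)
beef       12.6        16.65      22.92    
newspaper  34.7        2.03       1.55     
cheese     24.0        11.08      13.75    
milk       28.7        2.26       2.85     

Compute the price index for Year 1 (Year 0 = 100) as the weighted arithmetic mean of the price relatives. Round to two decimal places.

beef: 12.6 × (22.92/16.65) = 12.6 × 1.376577 = 17.3449
newspaper: 34.7 × (1.55/2.03) = 34.7 × 0.763547 = 26.4951
cheese: 24.0 × (13.75/11.08) = 24.0 × 1.240975 = 29.7834
milk: 28.7 × (2.85/2.26) = 28.7 × 1.261062 = 36.1925
Index = Σ wᵢ·(p₁ᵢ/p₀ᵢ) = 17.3449 + 26.4951 + 29.7834 + 36.1925 = 109.8158

109.82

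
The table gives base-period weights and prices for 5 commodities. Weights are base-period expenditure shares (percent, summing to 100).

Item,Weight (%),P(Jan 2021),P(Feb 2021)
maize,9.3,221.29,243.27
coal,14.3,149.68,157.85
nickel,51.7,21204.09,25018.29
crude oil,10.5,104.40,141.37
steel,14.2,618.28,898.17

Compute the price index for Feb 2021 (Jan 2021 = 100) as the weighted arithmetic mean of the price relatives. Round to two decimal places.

maize: 9.3 × (243.27/221.29) = 9.3 × 1.099327 = 10.2237
coal: 14.3 × (157.85/149.68) = 14.3 × 1.054583 = 15.0805
nickel: 51.7 × (25018.29/21204.09) = 51.7 × 1.179880 = 60.9998
crude oil: 10.5 × (141.37/104.40) = 10.5 × 1.354119 = 14.2182
steel: 14.2 × (898.17/618.28) = 14.2 × 1.452691 = 20.6282
Index = Σ wᵢ·(p₁ᵢ/p₀ᵢ) = 10.2237 + 15.0805 + 60.9998 + 14.2182 + 20.6282 = 121.1506

121.15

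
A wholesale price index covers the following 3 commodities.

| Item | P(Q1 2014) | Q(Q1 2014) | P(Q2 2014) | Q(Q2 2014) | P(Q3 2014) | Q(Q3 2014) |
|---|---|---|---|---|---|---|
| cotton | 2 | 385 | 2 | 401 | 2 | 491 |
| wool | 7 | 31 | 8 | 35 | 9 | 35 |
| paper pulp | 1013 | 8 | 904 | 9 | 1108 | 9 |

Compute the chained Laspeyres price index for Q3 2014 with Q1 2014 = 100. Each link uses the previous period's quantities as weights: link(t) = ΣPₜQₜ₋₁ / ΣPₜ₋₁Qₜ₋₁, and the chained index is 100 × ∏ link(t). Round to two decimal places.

Link Q1 2014→Q2 2014:
ΣP(Q2 2014)Q(Q1 2014) = 2×385 + 8×31 + 904×8 = 770 + 248 + 7232 = 8250
ΣP(Q1 2014)Q(Q1 2014) = 2×385 + 7×31 + 1013×8 = 770 + 217 + 8104 = 9091
link = 8250/9091 = 0.907491
Link Q2 2014→Q3 2014:
ΣP(Q3 2014)Q(Q2 2014) = 2×401 + 9×35 + 1108×9 = 802 + 315 + 9972 = 11089
ΣP(Q2 2014)Q(Q2 2014) = 2×401 + 8×35 + 904×9 = 802 + 280 + 8136 = 9218
link = 11089/9218 = 1.202972
Chained index = 100 × 0.907491 × 1.202972 = 109.1687

109.17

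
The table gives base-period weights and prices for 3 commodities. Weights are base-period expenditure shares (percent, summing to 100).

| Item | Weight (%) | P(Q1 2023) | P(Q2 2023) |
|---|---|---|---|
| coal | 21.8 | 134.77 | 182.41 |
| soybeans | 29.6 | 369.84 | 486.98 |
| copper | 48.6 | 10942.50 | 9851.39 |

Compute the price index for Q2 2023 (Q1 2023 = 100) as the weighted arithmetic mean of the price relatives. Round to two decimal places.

coal: 21.8 × (182.41/134.77) = 21.8 × 1.353491 = 29.5061
soybeans: 29.6 × (486.98/369.84) = 29.6 × 1.316732 = 38.9753
copper: 48.6 × (9851.39/10942.50) = 48.6 × 0.900287 = 43.7539
Index = Σ wᵢ·(p₁ᵢ/p₀ᵢ) = 29.5061 + 38.9753 + 43.7539 = 112.2353

112.24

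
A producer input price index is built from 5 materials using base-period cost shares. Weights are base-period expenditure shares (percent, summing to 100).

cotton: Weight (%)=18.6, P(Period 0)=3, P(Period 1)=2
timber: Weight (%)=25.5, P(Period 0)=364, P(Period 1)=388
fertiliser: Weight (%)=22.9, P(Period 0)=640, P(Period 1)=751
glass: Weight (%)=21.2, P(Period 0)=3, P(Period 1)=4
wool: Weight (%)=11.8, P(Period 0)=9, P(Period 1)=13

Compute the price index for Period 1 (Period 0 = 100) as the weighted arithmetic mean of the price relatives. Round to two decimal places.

111.76

cotton: 18.6 × (2/3) = 18.6 × 0.666667 = 12.4000
timber: 25.5 × (388/364) = 25.5 × 1.065934 = 27.1813
fertiliser: 22.9 × (751/640) = 22.9 × 1.173437 = 26.8717
glass: 21.2 × (4/3) = 21.2 × 1.333333 = 28.2667
wool: 11.8 × (13/9) = 11.8 × 1.444444 = 17.0444
Index = Σ wᵢ·(p₁ᵢ/p₀ᵢ) = 12.4000 + 27.1813 + 26.8717 + 28.2667 + 17.0444 = 111.7641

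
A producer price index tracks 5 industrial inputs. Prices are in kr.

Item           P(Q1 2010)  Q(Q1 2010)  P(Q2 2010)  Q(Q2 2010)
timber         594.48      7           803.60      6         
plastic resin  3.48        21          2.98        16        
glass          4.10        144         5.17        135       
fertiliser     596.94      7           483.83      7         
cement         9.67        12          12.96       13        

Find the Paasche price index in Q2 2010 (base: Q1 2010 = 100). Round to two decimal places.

107.57

Paasche price index uses current-period quantities as weights.
ΣP(Q2 2010)·Q(Q2 2010) = 803.60×6 + 2.98×16 + 5.17×135 + 483.83×7 + 12.96×13 = 4821.6 + 47.68 + 697.95 + 3386.81 + 168.48 = 9122.52
ΣP(Q1 2010)·Q(Q2 2010) = 594.48×6 + 3.48×16 + 4.10×135 + 596.94×7 + 9.67×13 = 3566.88 + 55.68 + 553.5 + 4178.58 + 125.71 = 8480.35
Index = 9122.52 / 8480.35 × 100 = 107.5724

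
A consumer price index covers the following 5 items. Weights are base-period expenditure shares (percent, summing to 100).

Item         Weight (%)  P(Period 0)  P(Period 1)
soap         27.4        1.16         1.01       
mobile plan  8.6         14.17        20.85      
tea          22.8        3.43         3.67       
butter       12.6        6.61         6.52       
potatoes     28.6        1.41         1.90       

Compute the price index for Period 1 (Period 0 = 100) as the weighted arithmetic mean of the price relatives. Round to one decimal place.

soap: 27.4 × (1.01/1.16) = 27.4 × 0.870690 = 23.8569
mobile plan: 8.6 × (20.85/14.17) = 8.6 × 1.471418 = 12.6542
tea: 22.8 × (3.67/3.43) = 22.8 × 1.069971 = 24.3953
butter: 12.6 × (6.52/6.61) = 12.6 × 0.986384 = 12.4284
potatoes: 28.6 × (1.90/1.41) = 28.6 × 1.347518 = 38.5390
Index = Σ wᵢ·(p₁ᵢ/p₀ᵢ) = 23.8569 + 12.6542 + 24.3953 + 12.4284 + 38.5390 = 111.8739

111.9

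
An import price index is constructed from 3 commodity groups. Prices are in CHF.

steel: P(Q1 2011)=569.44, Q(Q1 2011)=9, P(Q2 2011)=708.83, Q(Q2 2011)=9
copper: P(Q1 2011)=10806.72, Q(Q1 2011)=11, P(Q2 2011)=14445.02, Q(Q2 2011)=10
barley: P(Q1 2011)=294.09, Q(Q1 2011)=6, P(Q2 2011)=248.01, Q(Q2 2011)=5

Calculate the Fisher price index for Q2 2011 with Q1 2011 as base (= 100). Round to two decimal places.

132.61

Laspeyres component (base-period weights):
ΣP(Q2 2011)Q(Q1 2011) = 708.83×9 + 14445.02×11 + 248.01×6 = 6379.47 + 158895.22 + 1488.06 = 166762.75
ΣP(Q1 2011)Q(Q1 2011) = 569.44×9 + 10806.72×11 + 294.09×6 = 5124.96 + 118873.92 + 1764.54 = 125763.42
L = 166762.75 / 125763.42 × 100 = 132.6004
Paasche component (current-period weights):
ΣP(Q2 2011)Q(Q2 2011) = 708.83×9 + 14445.02×10 + 248.01×5 = 6379.47 + 144450.2 + 1240.05 = 152069.72
ΣP(Q1 2011)Q(Q2 2011) = 569.44×9 + 10806.72×10 + 294.09×5 = 5124.96 + 108067.2 + 1470.45 = 114662.61
P = 152069.72 / 114662.61 × 100 = 132.6236
Fisher = √(L × P) = √(132.6004 × 132.6236) = 132.6120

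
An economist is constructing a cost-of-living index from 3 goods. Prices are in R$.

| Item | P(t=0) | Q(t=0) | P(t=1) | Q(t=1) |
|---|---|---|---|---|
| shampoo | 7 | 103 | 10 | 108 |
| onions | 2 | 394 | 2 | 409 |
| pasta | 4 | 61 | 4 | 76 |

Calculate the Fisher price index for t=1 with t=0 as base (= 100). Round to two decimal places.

Laspeyres component (base-period weights):
ΣP(t=1)Q(t=0) = 10×103 + 2×394 + 4×61 = 1030 + 788 + 244 = 2062
ΣP(t=0)Q(t=0) = 7×103 + 2×394 + 4×61 = 721 + 788 + 244 = 1753
L = 2062 / 1753 × 100 = 117.6269
Paasche component (current-period weights):
ΣP(t=1)Q(t=1) = 10×108 + 2×409 + 4×76 = 1080 + 818 + 304 = 2202
ΣP(t=0)Q(t=1) = 7×108 + 2×409 + 4×76 = 756 + 818 + 304 = 1878
P = 2202 / 1878 × 100 = 117.2524
Fisher = √(L × P) = √(117.6269 × 117.2524) = 117.4395

117.44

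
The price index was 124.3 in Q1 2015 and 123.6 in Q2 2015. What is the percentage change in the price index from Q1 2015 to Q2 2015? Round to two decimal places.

-0.56%

Change = (123.6 − 124.3) / 124.3 × 100
       = -0.7 / 124.3 × 100 = -0.5632%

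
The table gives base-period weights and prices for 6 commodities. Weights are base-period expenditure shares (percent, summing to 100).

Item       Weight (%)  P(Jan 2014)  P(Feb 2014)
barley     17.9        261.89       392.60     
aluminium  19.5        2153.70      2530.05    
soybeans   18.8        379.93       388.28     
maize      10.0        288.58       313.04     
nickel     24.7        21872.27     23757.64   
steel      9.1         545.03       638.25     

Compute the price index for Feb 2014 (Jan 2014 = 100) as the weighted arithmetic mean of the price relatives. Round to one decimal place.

117.3

barley: 17.9 × (392.60/261.89) = 17.9 × 1.499103 = 26.8339
aluminium: 19.5 × (2530.05/2153.70) = 19.5 × 1.174746 = 22.9075
soybeans: 18.8 × (388.28/379.93) = 18.8 × 1.021978 = 19.2132
maize: 10.0 × (313.04/288.58) = 10.0 × 1.084760 = 10.8476
nickel: 24.7 × (23757.64/21872.27) = 24.7 × 1.086199 = 26.8291
steel: 9.1 × (638.25/545.03) = 9.1 × 1.171036 = 10.6564
Index = Σ wᵢ·(p₁ᵢ/p₀ᵢ) = 26.8339 + 22.9075 + 19.2132 + 10.8476 + 26.8291 + 10.6564 = 117.2878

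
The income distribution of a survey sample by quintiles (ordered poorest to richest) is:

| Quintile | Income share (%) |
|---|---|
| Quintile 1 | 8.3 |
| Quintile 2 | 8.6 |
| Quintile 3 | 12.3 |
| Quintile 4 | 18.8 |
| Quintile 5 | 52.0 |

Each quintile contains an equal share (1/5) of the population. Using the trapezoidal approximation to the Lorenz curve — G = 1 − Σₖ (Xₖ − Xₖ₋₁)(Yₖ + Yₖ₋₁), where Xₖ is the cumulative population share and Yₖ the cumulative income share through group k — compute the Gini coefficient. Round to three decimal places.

Cumulative income shares Yₖ: 0.0830, 0.1690, 0.2920, 0.4800, 1.0000
Σ (Xₖ−Xₖ₋₁)(Yₖ+Yₖ₋₁) = (1/5)(0.0830+0.0000) + (1/5)(0.1690+0.0830) + (1/5)(0.2920+0.1690) + (1/5)(0.4800+0.2920) + (1/5)(1.0000+0.4800)
  = 0.0166 + 0.0504 + 0.0922 + 0.1544 + 0.2960 = 0.6096
G = 1 − 0.6096 = 0.3904

0.390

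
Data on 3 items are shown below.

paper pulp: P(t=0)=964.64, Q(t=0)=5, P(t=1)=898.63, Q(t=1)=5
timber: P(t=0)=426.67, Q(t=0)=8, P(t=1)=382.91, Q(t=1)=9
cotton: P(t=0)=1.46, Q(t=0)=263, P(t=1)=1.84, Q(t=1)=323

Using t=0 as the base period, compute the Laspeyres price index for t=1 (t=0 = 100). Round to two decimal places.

Laspeyres price index uses base-period quantities as weights.
ΣP(t=1)·Q(t=0) = 898.63×5 + 382.91×8 + 1.84×263 = 4493.15 + 3063.28 + 483.92 = 8040.35
ΣP(t=0)·Q(t=0) = 964.64×5 + 426.67×8 + 1.46×263 = 4823.2 + 3413.36 + 383.98 = 8620.54
Index = 8040.35 / 8620.54 × 100 = 93.2697

93.27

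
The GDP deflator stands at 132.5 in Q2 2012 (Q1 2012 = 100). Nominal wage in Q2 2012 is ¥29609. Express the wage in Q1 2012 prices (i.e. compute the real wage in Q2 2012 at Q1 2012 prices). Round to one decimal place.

22346.4

Real = Nominal ÷ (Index/100) = 29609 ÷ (132.5/100)
     = 29609 ÷ 1.325 = 22346.4151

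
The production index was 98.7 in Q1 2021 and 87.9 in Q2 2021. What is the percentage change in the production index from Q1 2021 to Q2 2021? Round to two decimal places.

Change = (87.9 − 98.7) / 98.7 × 100
       = -10.8 / 98.7 × 100 = -10.9422%

-10.94%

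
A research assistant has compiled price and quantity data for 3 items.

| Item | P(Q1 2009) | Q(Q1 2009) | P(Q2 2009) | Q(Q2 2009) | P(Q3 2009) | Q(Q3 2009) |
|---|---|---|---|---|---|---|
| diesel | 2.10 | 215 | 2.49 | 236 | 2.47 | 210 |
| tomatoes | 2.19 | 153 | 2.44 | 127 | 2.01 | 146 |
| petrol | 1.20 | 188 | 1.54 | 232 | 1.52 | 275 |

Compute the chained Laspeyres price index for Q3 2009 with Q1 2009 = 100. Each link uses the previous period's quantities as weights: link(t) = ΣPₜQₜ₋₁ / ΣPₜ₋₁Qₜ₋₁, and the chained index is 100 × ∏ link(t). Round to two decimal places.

Link Q1 2009→Q2 2009:
ΣP(Q2 2009)Q(Q1 2009) = 2.49×215 + 2.44×153 + 1.54×188 = 535.35 + 373.32 + 289.52 = 1198.19
ΣP(Q1 2009)Q(Q1 2009) = 2.10×215 + 2.19×153 + 1.20×188 = 451.5 + 335.07 + 225.6 = 1012.17
link = 1198.19/1012.17 = 1.183783
Link Q2 2009→Q3 2009:
ΣP(Q3 2009)Q(Q2 2009) = 2.47×236 + 2.01×127 + 1.52×232 = 582.92 + 255.27 + 352.64 = 1190.83
ΣP(Q2 2009)Q(Q2 2009) = 2.49×236 + 2.44×127 + 1.54×232 = 587.64 + 309.88 + 357.28 = 1254.8
link = 1190.83/1254.8 = 0.949020
Chained index = 100 × 1.183783 × 0.949020 = 112.3434

112.34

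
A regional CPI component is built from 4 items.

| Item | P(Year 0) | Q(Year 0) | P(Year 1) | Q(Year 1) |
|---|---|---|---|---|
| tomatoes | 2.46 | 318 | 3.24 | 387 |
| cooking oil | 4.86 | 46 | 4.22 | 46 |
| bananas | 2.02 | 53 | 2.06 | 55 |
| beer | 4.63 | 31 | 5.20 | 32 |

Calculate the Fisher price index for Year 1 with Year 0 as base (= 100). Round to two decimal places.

119.69

Laspeyres component (base-period weights):
ΣP(Year 1)Q(Year 0) = 3.24×318 + 4.22×46 + 2.06×53 + 5.20×31 = 1030.32 + 194.12 + 109.18 + 161.2 = 1494.82
ΣP(Year 0)Q(Year 0) = 2.46×318 + 4.86×46 + 2.02×53 + 4.63×31 = 782.28 + 223.56 + 107.06 + 143.53 = 1256.43
L = 1494.82 / 1256.43 × 100 = 118.9736
Paasche component (current-period weights):
ΣP(Year 1)Q(Year 1) = 3.24×387 + 4.22×46 + 2.06×55 + 5.20×32 = 1253.88 + 194.12 + 113.3 + 166.4 = 1727.7
ΣP(Year 0)Q(Year 1) = 2.46×387 + 4.86×46 + 2.02×55 + 4.63×32 = 952.02 + 223.56 + 111.1 + 148.16 = 1434.84
P = 1727.7 / 1434.84 × 100 = 120.4106
Fisher = √(L × P) = √(118.9736 × 120.4106) = 119.6900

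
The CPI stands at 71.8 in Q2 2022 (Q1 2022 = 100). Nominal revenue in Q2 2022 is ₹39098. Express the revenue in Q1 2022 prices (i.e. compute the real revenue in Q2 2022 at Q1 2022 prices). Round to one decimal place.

Real = Nominal ÷ (Index/100) = 39098 ÷ (71.8/100)
     = 39098 ÷ 0.718 = 54454.0390

54454.0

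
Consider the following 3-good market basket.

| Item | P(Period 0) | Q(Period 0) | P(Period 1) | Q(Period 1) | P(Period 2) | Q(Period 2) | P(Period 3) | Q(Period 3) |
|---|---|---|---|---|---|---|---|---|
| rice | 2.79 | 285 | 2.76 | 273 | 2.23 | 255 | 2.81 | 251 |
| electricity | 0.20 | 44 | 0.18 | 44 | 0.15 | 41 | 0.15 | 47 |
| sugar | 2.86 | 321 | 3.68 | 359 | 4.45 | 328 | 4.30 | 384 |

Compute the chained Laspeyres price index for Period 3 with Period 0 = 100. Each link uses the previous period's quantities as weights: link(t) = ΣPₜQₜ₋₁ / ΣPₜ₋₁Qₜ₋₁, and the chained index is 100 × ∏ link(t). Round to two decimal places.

127.84

Link Period 0→Period 1:
ΣP(Period 1)Q(Period 0) = 2.76×285 + 0.18×44 + 3.68×321 = 786.6 + 7.92 + 1181.28 = 1975.8
ΣP(Period 0)Q(Period 0) = 2.79×285 + 0.20×44 + 2.86×321 = 795.15 + 8.8 + 918.06 = 1722.01
link = 1975.8/1722.01 = 1.147380
Link Period 1→Period 2:
ΣP(Period 2)Q(Period 1) = 2.23×273 + 0.15×44 + 4.45×359 = 608.79 + 6.6 + 1597.55 = 2212.94
ΣP(Period 1)Q(Period 1) = 2.76×273 + 0.18×44 + 3.68×359 = 753.48 + 7.92 + 1321.12 = 2082.52
link = 2212.94/2082.52 = 1.062626
Link Period 2→Period 3:
ΣP(Period 3)Q(Period 2) = 2.81×255 + 0.15×41 + 4.30×328 = 716.55 + 6.15 + 1410.4 = 2133.1
ΣP(Period 2)Q(Period 2) = 2.23×255 + 0.15×41 + 4.45×328 = 568.65 + 6.15 + 1459.6 = 2034.4
link = 2133.1/2034.4 = 1.048516
Chained index = 100 × 1.147380 × 1.062626 × 1.048516 = 127.8388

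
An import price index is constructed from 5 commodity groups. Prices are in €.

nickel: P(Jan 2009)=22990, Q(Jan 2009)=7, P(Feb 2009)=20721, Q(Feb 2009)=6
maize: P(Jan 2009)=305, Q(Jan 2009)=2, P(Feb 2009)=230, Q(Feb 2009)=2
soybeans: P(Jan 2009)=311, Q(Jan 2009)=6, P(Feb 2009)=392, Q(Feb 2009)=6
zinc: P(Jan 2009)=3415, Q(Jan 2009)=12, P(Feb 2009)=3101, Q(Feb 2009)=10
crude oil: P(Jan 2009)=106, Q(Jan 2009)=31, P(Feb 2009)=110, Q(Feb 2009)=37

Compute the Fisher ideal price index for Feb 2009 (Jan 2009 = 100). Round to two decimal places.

Laspeyres component (base-period weights):
ΣP(Feb 2009)Q(Jan 2009) = 20721×7 + 230×2 + 392×6 + 3101×12 + 110×31 = 145047 + 460 + 2352 + 37212 + 3410 = 188481
ΣP(Jan 2009)Q(Jan 2009) = 22990×7 + 305×2 + 311×6 + 3415×12 + 106×31 = 160930 + 610 + 1866 + 40980 + 3286 = 207672
L = 188481 / 207672 × 100 = 90.7590
Paasche component (current-period weights):
ΣP(Feb 2009)Q(Feb 2009) = 20721×6 + 230×2 + 392×6 + 3101×10 + 110×37 = 124326 + 460 + 2352 + 31010 + 4070 = 162218
ΣP(Jan 2009)Q(Feb 2009) = 22990×6 + 305×2 + 311×6 + 3415×10 + 106×37 = 137940 + 610 + 1866 + 34150 + 3922 = 178488
P = 162218 / 178488 × 100 = 90.8845
Fisher = √(L × P) = √(90.7590 × 90.8845) = 90.8217

90.82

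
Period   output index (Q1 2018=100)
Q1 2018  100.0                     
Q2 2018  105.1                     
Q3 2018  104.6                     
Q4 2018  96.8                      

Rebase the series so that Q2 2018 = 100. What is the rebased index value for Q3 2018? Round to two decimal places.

Rebased(Q3 2018) = 104.6 / 105.1 × 100 = 99.5243

99.52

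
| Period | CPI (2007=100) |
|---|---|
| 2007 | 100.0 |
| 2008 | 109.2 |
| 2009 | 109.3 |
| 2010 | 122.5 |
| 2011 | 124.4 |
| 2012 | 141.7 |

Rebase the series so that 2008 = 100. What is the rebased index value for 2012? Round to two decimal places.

129.76

Rebased(2012) = 141.7 / 109.2 × 100 = 129.7619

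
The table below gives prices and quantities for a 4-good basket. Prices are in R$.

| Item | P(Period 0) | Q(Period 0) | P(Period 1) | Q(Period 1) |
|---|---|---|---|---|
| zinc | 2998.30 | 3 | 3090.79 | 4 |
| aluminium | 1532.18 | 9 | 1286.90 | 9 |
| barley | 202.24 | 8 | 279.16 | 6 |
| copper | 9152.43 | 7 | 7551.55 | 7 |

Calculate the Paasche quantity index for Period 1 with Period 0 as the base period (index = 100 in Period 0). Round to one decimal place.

Paasche quantity index uses current-period prices as weights.
ΣP(Period 1)·Q(Period 1) = 3090.79×4 + 1286.90×9 + 279.16×6 + 7551.55×7 = 12363.16 + 11582.1 + 1674.96 + 52860.85 = 78481.07
ΣP(Period 1)·Q(Period 0) = 3090.79×3 + 1286.90×9 + 279.16×8 + 7551.55×7 = 9272.37 + 11582.1 + 2233.28 + 52860.85 = 75948.6
Index = 78481.07 / 75948.6 × 100 = 103.3345

103.3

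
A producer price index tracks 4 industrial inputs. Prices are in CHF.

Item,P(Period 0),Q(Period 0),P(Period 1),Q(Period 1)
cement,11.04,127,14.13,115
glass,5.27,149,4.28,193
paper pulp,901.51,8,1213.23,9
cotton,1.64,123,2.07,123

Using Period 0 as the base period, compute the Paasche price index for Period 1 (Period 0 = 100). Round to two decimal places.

Paasche price index uses current-period quantities as weights.
ΣP(Period 1)·Q(Period 1) = 14.13×115 + 4.28×193 + 1213.23×9 + 2.07×123 = 1624.95 + 826.04 + 10919.07 + 254.61 = 13624.67
ΣP(Period 0)·Q(Period 1) = 11.04×115 + 5.27×193 + 901.51×9 + 1.64×123 = 1269.6 + 1017.11 + 8113.59 + 201.72 = 10602.02
Index = 13624.67 / 10602.02 × 100 = 128.5101

128.51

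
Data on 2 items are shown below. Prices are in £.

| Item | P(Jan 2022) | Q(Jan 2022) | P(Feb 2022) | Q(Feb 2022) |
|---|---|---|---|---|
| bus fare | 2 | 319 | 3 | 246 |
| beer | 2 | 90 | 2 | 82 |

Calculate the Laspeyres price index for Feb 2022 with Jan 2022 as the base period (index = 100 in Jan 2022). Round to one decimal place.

139.0

Laspeyres price index uses base-period quantities as weights.
ΣP(Feb 2022)·Q(Jan 2022) = 3×319 + 2×90 = 957 + 180 = 1137
ΣP(Jan 2022)·Q(Jan 2022) = 2×319 + 2×90 = 638 + 180 = 818
Index = 1137 / 818 × 100 = 138.9976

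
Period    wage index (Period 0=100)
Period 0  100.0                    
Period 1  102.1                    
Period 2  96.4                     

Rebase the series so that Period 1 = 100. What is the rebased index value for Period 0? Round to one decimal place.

Rebased(Period 0) = 100.0 / 102.1 × 100 = 97.9432

97.9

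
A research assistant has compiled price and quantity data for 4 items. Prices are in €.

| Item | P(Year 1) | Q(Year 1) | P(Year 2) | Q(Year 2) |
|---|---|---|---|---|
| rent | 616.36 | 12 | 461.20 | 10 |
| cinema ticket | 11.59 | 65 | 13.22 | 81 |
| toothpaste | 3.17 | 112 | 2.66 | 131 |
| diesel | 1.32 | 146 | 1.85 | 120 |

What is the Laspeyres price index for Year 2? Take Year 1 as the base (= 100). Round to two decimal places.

Laspeyres price index uses base-period quantities as weights.
ΣP(Year 2)·Q(Year 1) = 461.20×12 + 13.22×65 + 2.66×112 + 1.85×146 = 5534.4 + 859.3 + 297.92 + 270.1 = 6961.72
ΣP(Year 1)·Q(Year 1) = 616.36×12 + 11.59×65 + 3.17×112 + 1.32×146 = 7396.32 + 753.35 + 355.04 + 192.72 = 8697.43
Index = 6961.72 / 8697.43 × 100 = 80.0434

80.04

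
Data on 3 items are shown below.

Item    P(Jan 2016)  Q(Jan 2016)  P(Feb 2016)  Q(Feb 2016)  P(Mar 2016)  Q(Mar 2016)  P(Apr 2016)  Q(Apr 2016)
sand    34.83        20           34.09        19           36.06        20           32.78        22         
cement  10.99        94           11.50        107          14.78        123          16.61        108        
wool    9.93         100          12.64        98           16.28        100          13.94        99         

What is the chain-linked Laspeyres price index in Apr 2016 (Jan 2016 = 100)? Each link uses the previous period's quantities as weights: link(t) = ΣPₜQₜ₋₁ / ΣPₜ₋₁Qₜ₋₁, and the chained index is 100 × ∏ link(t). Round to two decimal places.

Link Jan 2016→Feb 2016:
ΣP(Feb 2016)Q(Jan 2016) = 34.09×20 + 11.50×94 + 12.64×100 = 681.8 + 1081 + 1264 = 3026.8
ΣP(Jan 2016)Q(Jan 2016) = 34.83×20 + 10.99×94 + 9.93×100 = 696.6 + 1033.06 + 993 = 2722.66
link = 3026.8/2722.66 = 1.111707
Link Feb 2016→Mar 2016:
ΣP(Mar 2016)Q(Feb 2016) = 36.06×19 + 14.78×107 + 16.28×98 = 685.14 + 1581.46 + 1595.44 = 3862.04
ΣP(Feb 2016)Q(Feb 2016) = 34.09×19 + 11.50×107 + 12.64×98 = 647.71 + 1230.5 + 1238.72 = 3116.93
link = 3862.04/3116.93 = 1.239053
Link Mar 2016→Apr 2016:
ΣP(Apr 2016)Q(Mar 2016) = 32.78×20 + 16.61×123 + 13.94×100 = 655.6 + 2043.03 + 1394 = 4092.63
ΣP(Mar 2016)Q(Mar 2016) = 36.06×20 + 14.78×123 + 16.28×100 = 721.2 + 1817.94 + 1628 = 4167.14
link = 4092.63/4167.14 = 0.982120
Chained index = 100 × 1.111707 × 1.239053 × 0.982120 = 135.2834

135.28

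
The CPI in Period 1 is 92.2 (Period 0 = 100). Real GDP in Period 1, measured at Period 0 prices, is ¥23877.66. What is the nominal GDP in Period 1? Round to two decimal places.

Nominal = Real × (Index/100) = 23877.66 × (92.2/100)
        = 23877.66 × 0.922 = 22015.2025

22015.20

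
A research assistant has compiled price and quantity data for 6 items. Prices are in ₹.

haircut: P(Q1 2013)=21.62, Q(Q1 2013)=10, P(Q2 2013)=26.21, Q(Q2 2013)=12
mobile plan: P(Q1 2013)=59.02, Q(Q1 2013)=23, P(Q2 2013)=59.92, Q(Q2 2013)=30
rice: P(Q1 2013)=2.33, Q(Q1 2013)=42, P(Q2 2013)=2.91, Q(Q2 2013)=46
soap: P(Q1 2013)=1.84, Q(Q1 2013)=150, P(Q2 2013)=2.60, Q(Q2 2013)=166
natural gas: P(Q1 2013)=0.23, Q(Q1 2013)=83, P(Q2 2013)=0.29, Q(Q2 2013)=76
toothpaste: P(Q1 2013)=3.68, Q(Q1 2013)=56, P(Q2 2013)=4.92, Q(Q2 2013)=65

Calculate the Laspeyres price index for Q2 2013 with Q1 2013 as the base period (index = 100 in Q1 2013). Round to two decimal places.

Laspeyres price index uses base-period quantities as weights.
ΣP(Q2 2013)·Q(Q1 2013) = 26.21×10 + 59.92×23 + 2.91×42 + 2.60×150 + 0.29×83 + 4.92×56 = 262.1 + 1378.16 + 122.22 + 390 + 24.07 + 275.52 = 2452.07
ΣP(Q1 2013)·Q(Q1 2013) = 21.62×10 + 59.02×23 + 2.33×42 + 1.84×150 + 0.23×83 + 3.68×56 = 216.2 + 1357.46 + 97.86 + 276 + 19.09 + 206.08 = 2172.69
Index = 2452.07 / 2172.69 × 100 = 112.8587

112.86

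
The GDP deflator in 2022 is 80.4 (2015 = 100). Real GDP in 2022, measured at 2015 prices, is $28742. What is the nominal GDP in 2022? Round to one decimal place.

23108.6

Nominal = Real × (Index/100) = 28742 × (80.4/100)
        = 28742 × 0.804 = 23108.5680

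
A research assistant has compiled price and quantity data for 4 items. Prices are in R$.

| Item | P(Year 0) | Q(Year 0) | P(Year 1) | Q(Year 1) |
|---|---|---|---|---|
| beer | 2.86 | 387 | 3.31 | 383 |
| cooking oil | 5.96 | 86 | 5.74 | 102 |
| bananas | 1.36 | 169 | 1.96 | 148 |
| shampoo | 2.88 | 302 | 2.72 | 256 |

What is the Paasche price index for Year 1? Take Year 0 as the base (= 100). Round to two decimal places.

107.49

Paasche price index uses current-period quantities as weights.
ΣP(Year 1)·Q(Year 1) = 3.31×383 + 5.74×102 + 1.96×148 + 2.72×256 = 1267.73 + 585.48 + 290.08 + 696.32 = 2839.61
ΣP(Year 0)·Q(Year 1) = 2.86×383 + 5.96×102 + 1.36×148 + 2.88×256 = 1095.38 + 607.92 + 201.28 + 737.28 = 2641.86
Index = 2839.61 / 2641.86 × 100 = 107.4853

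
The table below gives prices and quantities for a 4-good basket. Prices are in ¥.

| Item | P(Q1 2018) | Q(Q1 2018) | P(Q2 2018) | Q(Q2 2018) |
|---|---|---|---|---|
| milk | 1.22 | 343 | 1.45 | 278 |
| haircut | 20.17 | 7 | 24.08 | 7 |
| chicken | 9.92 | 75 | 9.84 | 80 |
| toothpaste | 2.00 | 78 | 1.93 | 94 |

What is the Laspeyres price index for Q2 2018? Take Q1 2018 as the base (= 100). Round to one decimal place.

Laspeyres price index uses base-period quantities as weights.
ΣP(Q2 2018)·Q(Q1 2018) = 1.45×343 + 24.08×7 + 9.84×75 + 1.93×78 = 497.35 + 168.56 + 738 + 150.54 = 1554.45
ΣP(Q1 2018)·Q(Q1 2018) = 1.22×343 + 20.17×7 + 9.92×75 + 2.00×78 = 418.46 + 141.19 + 744 + 156 = 1459.65
Index = 1554.45 / 1459.65 × 100 = 106.4947

106.5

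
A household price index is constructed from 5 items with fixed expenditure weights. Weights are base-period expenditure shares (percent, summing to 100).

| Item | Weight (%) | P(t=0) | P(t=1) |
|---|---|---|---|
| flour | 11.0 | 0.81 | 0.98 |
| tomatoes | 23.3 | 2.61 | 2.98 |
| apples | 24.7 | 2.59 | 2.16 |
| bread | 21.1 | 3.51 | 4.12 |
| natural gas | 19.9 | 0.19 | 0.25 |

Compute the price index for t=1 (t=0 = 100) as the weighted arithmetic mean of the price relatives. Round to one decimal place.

111.5

flour: 11.0 × (0.98/0.81) = 11.0 × 1.209877 = 13.3086
tomatoes: 23.3 × (2.98/2.61) = 23.3 × 1.141762 = 26.6031
apples: 24.7 × (2.16/2.59) = 24.7 × 0.833977 = 20.5992
bread: 21.1 × (4.12/3.51) = 21.1 × 1.173789 = 24.7670
natural gas: 19.9 × (0.25/0.19) = 19.9 × 1.315789 = 26.1842
Index = Σ wᵢ·(p₁ᵢ/p₀ᵢ) = 13.3086 + 26.6031 + 20.5992 + 24.7670 + 26.1842 = 111.4621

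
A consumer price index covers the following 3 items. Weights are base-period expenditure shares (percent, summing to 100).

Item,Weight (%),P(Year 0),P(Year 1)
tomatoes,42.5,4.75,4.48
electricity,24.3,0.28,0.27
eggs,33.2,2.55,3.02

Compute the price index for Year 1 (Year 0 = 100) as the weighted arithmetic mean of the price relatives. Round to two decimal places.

tomatoes: 42.5 × (4.48/4.75) = 42.5 × 0.943158 = 40.0842
electricity: 24.3 × (0.27/0.28) = 24.3 × 0.964286 = 23.4321
eggs: 33.2 × (3.02/2.55) = 33.2 × 1.184314 = 39.3192
Index = Σ wᵢ·(p₁ᵢ/p₀ᵢ) = 40.0842 + 23.4321 + 39.3192 = 102.8356

102.84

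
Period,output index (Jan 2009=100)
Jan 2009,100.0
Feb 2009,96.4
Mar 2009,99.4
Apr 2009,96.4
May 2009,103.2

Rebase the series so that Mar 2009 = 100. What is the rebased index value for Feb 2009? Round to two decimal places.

96.98

Rebased(Feb 2009) = 96.4 / 99.4 × 100 = 96.9819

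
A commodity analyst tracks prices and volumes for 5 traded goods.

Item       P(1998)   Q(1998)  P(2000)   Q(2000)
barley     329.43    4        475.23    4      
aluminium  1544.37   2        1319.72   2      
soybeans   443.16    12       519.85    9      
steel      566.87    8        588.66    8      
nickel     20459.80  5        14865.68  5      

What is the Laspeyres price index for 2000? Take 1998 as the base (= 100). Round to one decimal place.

77.1

Laspeyres price index uses base-period quantities as weights.
ΣP(2000)·Q(1998) = 475.23×4 + 1319.72×2 + 519.85×12 + 588.66×8 + 14865.68×5 = 1900.92 + 2639.44 + 6238.2 + 4709.28 + 74328.4 = 89816.24
ΣP(1998)·Q(1998) = 329.43×4 + 1544.37×2 + 443.16×12 + 566.87×8 + 20459.80×5 = 1317.72 + 3088.74 + 5317.92 + 4534.96 + 102299 = 116558.34
Index = 89816.24 / 116558.34 × 100 = 77.0569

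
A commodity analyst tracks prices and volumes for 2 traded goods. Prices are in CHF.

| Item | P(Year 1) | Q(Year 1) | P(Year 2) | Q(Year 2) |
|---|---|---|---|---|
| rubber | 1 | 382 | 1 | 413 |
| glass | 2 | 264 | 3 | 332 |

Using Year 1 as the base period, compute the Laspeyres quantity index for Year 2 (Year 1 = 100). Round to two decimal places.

Laspeyres quantity index uses base-period prices as weights.
ΣP(Year 1)·Q(Year 2) = 1×413 + 2×332 = 413 + 664 = 1077
ΣP(Year 1)·Q(Year 1) = 1×382 + 2×264 = 382 + 528 = 910
Index = 1077 / 910 × 100 = 118.3516

118.35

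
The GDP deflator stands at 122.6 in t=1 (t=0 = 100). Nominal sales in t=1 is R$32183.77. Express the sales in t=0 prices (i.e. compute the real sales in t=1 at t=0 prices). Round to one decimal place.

26251.0

Real = Nominal ÷ (Index/100) = 32183.77 ÷ (122.6/100)
     = 32183.77 ÷ 1.226 = 26251.0359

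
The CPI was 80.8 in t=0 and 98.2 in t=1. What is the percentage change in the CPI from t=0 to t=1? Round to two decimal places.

Change = (98.2 − 80.8) / 80.8 × 100
       = 17.4 / 80.8 × 100 = 21.5347%

21.53%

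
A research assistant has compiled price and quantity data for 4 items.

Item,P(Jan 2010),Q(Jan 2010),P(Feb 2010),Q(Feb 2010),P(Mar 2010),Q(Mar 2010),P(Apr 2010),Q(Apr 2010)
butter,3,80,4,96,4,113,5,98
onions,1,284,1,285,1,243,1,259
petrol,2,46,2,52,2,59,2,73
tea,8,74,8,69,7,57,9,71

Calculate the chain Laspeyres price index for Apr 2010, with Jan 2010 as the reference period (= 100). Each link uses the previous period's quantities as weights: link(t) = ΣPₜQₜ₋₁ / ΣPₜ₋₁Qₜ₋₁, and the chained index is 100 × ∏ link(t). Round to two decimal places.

120.00

Link Jan 2010→Feb 2010:
ΣP(Feb 2010)Q(Jan 2010) = 4×80 + 1×284 + 2×46 + 8×74 = 320 + 284 + 92 + 592 = 1288
ΣP(Jan 2010)Q(Jan 2010) = 3×80 + 1×284 + 2×46 + 8×74 = 240 + 284 + 92 + 592 = 1208
link = 1288/1208 = 1.066225
Link Feb 2010→Mar 2010:
ΣP(Mar 2010)Q(Feb 2010) = 4×96 + 1×285 + 2×52 + 7×69 = 384 + 285 + 104 + 483 = 1256
ΣP(Feb 2010)Q(Feb 2010) = 4×96 + 1×285 + 2×52 + 8×69 = 384 + 285 + 104 + 552 = 1325
link = 1256/1325 = 0.947925
Link Mar 2010→Apr 2010:
ΣP(Apr 2010)Q(Mar 2010) = 5×113 + 1×243 + 2×59 + 9×57 = 565 + 243 + 118 + 513 = 1439
ΣP(Mar 2010)Q(Mar 2010) = 4×113 + 1×243 + 2×59 + 7×57 = 452 + 243 + 118 + 399 = 1212
link = 1439/1212 = 1.187294
Chained index = 100 × 1.066225 × 0.947925 × 1.187294 = 119.9999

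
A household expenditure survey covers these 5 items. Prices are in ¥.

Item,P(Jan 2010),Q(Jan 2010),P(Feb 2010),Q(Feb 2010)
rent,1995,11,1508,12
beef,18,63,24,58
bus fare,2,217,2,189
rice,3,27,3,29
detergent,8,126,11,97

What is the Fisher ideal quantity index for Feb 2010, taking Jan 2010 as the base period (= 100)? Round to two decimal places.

Laspeyres component (base-period weights):
ΣP(Jan 2010)Q(Feb 2010) = 1995×12 + 18×58 + 2×189 + 3×29 + 8×97 = 23940 + 1044 + 378 + 87 + 776 = 26225
ΣP(Jan 2010)Q(Jan 2010) = 1995×11 + 18×63 + 2×217 + 3×27 + 8×126 = 21945 + 1134 + 434 + 81 + 1008 = 24602
L = 26225 / 24602 × 100 = 106.5970
Paasche component (current-period weights):
ΣP(Feb 2010)Q(Feb 2010) = 1508×12 + 24×58 + 2×189 + 3×29 + 11×97 = 18096 + 1392 + 378 + 87 + 1067 = 21020
ΣP(Feb 2010)Q(Jan 2010) = 1508×11 + 24×63 + 2×217 + 3×27 + 11×126 = 16588 + 1512 + 434 + 81 + 1386 = 20001
P = 21020 / 20001 × 100 = 105.0947
Fisher = √(L × P) = √(106.5970 × 105.0947) = 105.8432

105.84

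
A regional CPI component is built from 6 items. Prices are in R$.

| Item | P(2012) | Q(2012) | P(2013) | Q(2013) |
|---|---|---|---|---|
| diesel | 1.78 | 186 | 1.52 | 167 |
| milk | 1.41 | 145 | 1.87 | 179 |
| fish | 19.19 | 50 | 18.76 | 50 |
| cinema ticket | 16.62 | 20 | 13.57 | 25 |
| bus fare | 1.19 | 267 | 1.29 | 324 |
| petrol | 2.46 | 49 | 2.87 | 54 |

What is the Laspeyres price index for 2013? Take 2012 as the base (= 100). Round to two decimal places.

99.23

Laspeyres price index uses base-period quantities as weights.
ΣP(2013)·Q(2012) = 1.52×186 + 1.87×145 + 18.76×50 + 13.57×20 + 1.29×267 + 2.87×49 = 282.72 + 271.15 + 938 + 271.4 + 344.43 + 140.63 = 2248.33
ΣP(2012)·Q(2012) = 1.78×186 + 1.41×145 + 19.19×50 + 16.62×20 + 1.19×267 + 2.46×49 = 331.08 + 204.45 + 959.5 + 332.4 + 317.73 + 120.54 = 2265.7
Index = 2248.33 / 2265.7 × 100 = 99.2333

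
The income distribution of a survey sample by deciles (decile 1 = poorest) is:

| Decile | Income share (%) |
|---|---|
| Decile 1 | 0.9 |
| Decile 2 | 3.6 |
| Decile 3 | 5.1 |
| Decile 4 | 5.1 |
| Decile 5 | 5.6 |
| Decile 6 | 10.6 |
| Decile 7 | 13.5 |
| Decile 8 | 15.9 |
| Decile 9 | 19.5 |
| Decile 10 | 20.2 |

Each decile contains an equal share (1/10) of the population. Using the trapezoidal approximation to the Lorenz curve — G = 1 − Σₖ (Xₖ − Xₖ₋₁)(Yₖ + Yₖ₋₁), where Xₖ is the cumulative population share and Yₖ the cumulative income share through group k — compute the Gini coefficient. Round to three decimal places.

0.369

Cumulative income shares Yₖ: 0.0090, 0.0450, 0.0960, 0.1470, 0.2030, 0.3090, 0.4440, 0.6030, 0.7980, 1.0000
Σ (Xₖ−Xₖ₋₁)(Yₖ+Yₖ₋₁) = (1/10)(0.0090+0.0000) + (1/10)(0.0450+0.0090) + (1/10)(0.0960+0.0450) + (1/10)(0.1470+0.0960) + (1/10)(0.2030+0.1470) + (1/10)(0.3090+0.2030) + (1/10)(0.4440+0.3090) + (1/10)(0.6030+0.4440) + (1/10)(0.7980+0.6030) + (1/10)(1.0000+0.7980)
  = 0.0009 + 0.0054 + 0.0141 + 0.0243 + 0.0350 + 0.0512 + 0.0753 + 0.1047 + 0.1401 + 0.1798 = 0.6308
G = 1 − 0.6308 = 0.3692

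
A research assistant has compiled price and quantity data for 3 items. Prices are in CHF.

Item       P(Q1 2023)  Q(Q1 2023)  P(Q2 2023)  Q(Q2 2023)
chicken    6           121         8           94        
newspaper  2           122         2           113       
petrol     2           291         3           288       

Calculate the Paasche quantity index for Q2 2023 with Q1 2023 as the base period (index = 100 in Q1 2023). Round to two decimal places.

Paasche quantity index uses current-period prices as weights.
ΣP(Q2 2023)·Q(Q2 2023) = 8×94 + 2×113 + 3×288 = 752 + 226 + 864 = 1842
ΣP(Q2 2023)·Q(Q1 2023) = 8×121 + 2×122 + 3×291 = 968 + 244 + 873 = 2085
Index = 1842 / 2085 × 100 = 88.3453

88.35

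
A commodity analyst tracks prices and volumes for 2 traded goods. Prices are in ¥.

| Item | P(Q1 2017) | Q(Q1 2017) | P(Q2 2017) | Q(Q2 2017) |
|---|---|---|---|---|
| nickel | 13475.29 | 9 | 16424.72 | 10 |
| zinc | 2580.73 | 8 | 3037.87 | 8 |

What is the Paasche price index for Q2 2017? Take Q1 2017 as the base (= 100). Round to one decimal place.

Paasche price index uses current-period quantities as weights.
ΣP(Q2 2017)·Q(Q2 2017) = 16424.72×10 + 3037.87×8 = 164247.2 + 24302.96 = 188550.16
ΣP(Q1 2017)·Q(Q2 2017) = 13475.29×10 + 2580.73×8 = 134752.9 + 20645.84 = 155398.74
Index = 188550.16 / 155398.74 × 100 = 121.3331

121.3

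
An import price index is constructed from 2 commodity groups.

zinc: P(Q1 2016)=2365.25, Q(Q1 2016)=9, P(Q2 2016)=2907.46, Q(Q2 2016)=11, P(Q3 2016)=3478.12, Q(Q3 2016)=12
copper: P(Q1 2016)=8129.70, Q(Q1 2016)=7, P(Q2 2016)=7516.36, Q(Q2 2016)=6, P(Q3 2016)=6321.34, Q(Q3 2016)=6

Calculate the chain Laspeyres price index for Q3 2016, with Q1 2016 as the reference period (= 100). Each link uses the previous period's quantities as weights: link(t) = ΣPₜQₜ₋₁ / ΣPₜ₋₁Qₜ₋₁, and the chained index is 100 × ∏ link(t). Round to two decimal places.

99.58

Link Q1 2016→Q2 2016:
ΣP(Q2 2016)Q(Q1 2016) = 2907.46×9 + 7516.36×7 = 26167.14 + 52614.52 = 78781.66
ΣP(Q1 2016)Q(Q1 2016) = 2365.25×9 + 8129.70×7 = 21287.25 + 56907.9 = 78195.15
link = 78781.66/78195.15 = 1.007501
Link Q2 2016→Q3 2016:
ΣP(Q3 2016)Q(Q2 2016) = 3478.12×11 + 6321.34×6 = 38259.32 + 37928.04 = 76187.36
ΣP(Q2 2016)Q(Q2 2016) = 2907.46×11 + 7516.36×6 = 31982.06 + 45098.16 = 77080.22
link = 76187.36/77080.22 = 0.988416
Chained index = 100 × 1.007501 × 0.988416 = 99.5830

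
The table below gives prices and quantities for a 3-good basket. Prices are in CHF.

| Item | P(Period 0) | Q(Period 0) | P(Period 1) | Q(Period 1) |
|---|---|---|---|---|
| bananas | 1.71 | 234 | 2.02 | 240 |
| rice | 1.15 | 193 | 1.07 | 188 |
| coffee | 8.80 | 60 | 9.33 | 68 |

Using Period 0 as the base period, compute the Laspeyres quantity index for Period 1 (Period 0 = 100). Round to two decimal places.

Laspeyres quantity index uses base-period prices as weights.
ΣP(Period 0)·Q(Period 1) = 1.71×240 + 1.15×188 + 8.80×68 = 410.4 + 216.2 + 598.4 = 1225
ΣP(Period 0)·Q(Period 0) = 1.71×234 + 1.15×193 + 8.80×60 = 400.14 + 221.95 + 528 = 1150.09
Index = 1225 / 1150.09 × 100 = 106.5134

106.51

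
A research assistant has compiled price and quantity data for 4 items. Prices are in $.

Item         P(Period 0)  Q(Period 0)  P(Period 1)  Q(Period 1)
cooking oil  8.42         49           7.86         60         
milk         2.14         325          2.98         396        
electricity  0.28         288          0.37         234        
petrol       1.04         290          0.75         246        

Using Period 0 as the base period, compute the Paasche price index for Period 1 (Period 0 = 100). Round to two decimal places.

114.86

Paasche price index uses current-period quantities as weights.
ΣP(Period 1)·Q(Period 1) = 7.86×60 + 2.98×396 + 0.37×234 + 0.75×246 = 471.6 + 1180.08 + 86.58 + 184.5 = 1922.76
ΣP(Period 0)·Q(Period 1) = 8.42×60 + 2.14×396 + 0.28×234 + 1.04×246 = 505.2 + 847.44 + 65.52 + 255.84 = 1674
Index = 1922.76 / 1674 × 100 = 114.8602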